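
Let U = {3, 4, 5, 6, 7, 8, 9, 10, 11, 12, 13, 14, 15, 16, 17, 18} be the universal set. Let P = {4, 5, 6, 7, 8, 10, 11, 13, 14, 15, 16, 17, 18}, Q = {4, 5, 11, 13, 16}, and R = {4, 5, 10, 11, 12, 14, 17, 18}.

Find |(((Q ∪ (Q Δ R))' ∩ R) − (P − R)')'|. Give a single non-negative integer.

Q Δ R = {10, 12, 13, 14, 16, 17, 18}
Q ∪ (Q Δ R) = {4, 5, 10, 11, 12, 13, 14, 16, 17, 18}
(Q ∪ (Q Δ R))' = {3, 6, 7, 8, 9, 15}
(Q ∪ (Q Δ R))' ∩ R = {}
P − R = {6, 7, 8, 13, 15, 16}
(P − R)' = {3, 4, 5, 9, 10, 11, 12, 14, 17, 18}
((Q ∪ (Q Δ R))' ∩ R) − (P − R)' = {}
(((Q ∪ (Q Δ R))' ∩ R) − (P − R)')' = {3, 4, 5, 6, 7, 8, 9, 10, 11, 12, 13, 14, 15, 16, 17, 18}
|(((Q ∪ (Q Δ R))' ∩ R) − (P − R)')'| = 16

16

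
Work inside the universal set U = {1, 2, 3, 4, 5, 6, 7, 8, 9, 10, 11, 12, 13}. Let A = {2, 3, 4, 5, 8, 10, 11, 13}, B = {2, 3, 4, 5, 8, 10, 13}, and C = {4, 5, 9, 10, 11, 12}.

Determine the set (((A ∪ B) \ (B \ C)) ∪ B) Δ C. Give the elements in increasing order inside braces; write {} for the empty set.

{2, 3, 8, 9, 12, 13}

A ∪ B = {2, 3, 4, 5, 8, 10, 11, 13}
B \ C = {2, 3, 8, 13}
(A ∪ B) \ (B \ C) = {4, 5, 10, 11}
((A ∪ B) \ (B \ C)) ∪ B = {2, 3, 4, 5, 8, 10, 11, 13}
(((A ∪ B) \ (B \ C)) ∪ B) Δ C = {2, 3, 8, 9, 12, 13}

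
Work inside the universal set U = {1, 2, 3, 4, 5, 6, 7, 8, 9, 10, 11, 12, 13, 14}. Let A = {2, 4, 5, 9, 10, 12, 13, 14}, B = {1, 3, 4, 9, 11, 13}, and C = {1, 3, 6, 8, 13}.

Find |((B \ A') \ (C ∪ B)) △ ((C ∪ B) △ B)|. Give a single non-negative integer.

A' = {1, 3, 6, 7, 8, 11}
B \ A' = {4, 9, 13}
C ∪ B = {1, 3, 4, 6, 8, 9, 11, 13}
(B \ A') \ (C ∪ B) = {}
(C ∪ B) △ B = {6, 8}
((B \ A') \ (C ∪ B)) △ ((C ∪ B) △ B) = {6, 8}
|((B \ A') \ (C ∪ B)) △ ((C ∪ B) △ B)| = 2

2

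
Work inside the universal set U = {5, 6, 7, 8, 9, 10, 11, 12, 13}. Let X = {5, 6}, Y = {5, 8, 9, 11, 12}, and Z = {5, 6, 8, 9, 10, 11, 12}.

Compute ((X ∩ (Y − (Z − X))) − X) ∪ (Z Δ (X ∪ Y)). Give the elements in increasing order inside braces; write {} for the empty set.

{10}

Z − X = {8, 9, 10, 11, 12}
Y − (Z − X) = {5}
X ∩ (Y − (Z − X)) = {5}
(X ∩ (Y − (Z − X))) − X = {}
X ∪ Y = {5, 6, 8, 9, 11, 12}
Z Δ (X ∪ Y) = {10}
((X ∩ (Y − (Z − X))) − X) ∪ (Z Δ (X ∪ Y)) = {10}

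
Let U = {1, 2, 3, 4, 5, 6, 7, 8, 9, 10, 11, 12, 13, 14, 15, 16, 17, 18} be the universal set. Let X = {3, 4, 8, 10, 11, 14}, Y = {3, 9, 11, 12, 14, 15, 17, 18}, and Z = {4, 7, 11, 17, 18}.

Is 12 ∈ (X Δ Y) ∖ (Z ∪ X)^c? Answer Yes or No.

No

12 ∉ X and 12 ∈ Y, so 12 ∈ X Δ Y
12 ∉ Z and 12 ∉ X, so 12 ∉ Z ∪ X
12 ∈ (Z ∪ X)^c since 12 ∉ (Z ∪ X)
12 ∈ (X Δ Y) and 12 ∈ (Z ∪ X)^c, so 12 ∉ (X Δ Y) ∖ (Z ∪ X)^c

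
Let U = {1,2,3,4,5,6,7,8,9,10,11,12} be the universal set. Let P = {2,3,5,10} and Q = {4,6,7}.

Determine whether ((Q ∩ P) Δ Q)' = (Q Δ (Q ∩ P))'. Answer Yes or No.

Yes

Q ∩ P = {}
(Q ∩ P) Δ Q = {4,6,7}
((Q ∩ P) Δ Q)' = {1,2,3,5,8,9,10,11,12}
Q Δ (Q ∩ P) = {4,6,7}
(Q Δ (Q ∩ P))' = {1,2,3,5,8,9,10,11,12}
Both equal {1,2,3,5,8,9,10,11,12}, so ((Q ∩ P) Δ Q)' = (Q Δ (Q ∩ P))'.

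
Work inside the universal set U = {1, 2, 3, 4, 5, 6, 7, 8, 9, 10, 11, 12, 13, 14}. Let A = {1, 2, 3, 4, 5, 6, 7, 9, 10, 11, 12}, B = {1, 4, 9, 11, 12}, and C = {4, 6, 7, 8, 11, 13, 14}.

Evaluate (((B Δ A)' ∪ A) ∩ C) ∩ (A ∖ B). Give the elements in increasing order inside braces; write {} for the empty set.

{6, 7}

B Δ A = {2, 3, 5, 6, 7, 10}
(B Δ A)' = {1, 4, 8, 9, 11, 12, 13, 14}
(B Δ A)' ∪ A = {1, 2, 3, 4, 5, 6, 7, 8, 9, 10, 11, 12, 13, 14}
((B Δ A)' ∪ A) ∩ C = {4, 6, 7, 8, 11, 13, 14}
A ∖ B = {2, 3, 5, 6, 7, 10}
(((B Δ A)' ∪ A) ∩ C) ∩ (A ∖ B) = {6, 7}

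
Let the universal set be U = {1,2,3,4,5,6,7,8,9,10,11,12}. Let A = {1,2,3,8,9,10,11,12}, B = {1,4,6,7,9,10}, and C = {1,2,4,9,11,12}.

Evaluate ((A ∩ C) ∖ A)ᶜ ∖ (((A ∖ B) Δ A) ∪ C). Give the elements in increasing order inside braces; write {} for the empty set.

{3,5,6,7,8}

A ∩ C = {1,2,9,11,12}
(A ∩ C) ∖ A = {}
((A ∩ C) ∖ A)ᶜ = {1,2,3,4,5,6,7,8,9,10,11,12}
A ∖ B = {2,3,8,11,12}
(A ∖ B) Δ A = {1,9,10}
((A ∖ B) Δ A) ∪ C = {1,2,4,9,10,11,12}
((A ∩ C) ∖ A)ᶜ ∖ (((A ∖ B) Δ A) ∪ C) = {3,5,6,7,8}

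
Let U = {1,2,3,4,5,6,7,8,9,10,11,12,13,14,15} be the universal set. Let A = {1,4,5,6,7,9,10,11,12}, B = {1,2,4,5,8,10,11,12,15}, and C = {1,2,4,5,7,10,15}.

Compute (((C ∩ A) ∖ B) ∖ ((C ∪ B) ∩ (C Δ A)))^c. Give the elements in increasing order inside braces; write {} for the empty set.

C ∩ A = {1,4,5,7,10}
(C ∩ A) ∖ B = {7}
C ∪ B = {1,2,4,5,7,8,10,11,12,15}
C Δ A = {2,6,9,11,12,15}
(C ∪ B) ∩ (C Δ A) = {2,11,12,15}
((C ∩ A) ∖ B) ∖ ((C ∪ B) ∩ (C Δ A)) = {7}
(((C ∩ A) ∖ B) ∖ ((C ∪ B) ∩ (C Δ A)))^c = {1,2,3,4,5,6,8,9,10,11,12,13,14,15}

{1,2,3,4,5,6,8,9,10,11,12,13,14,15}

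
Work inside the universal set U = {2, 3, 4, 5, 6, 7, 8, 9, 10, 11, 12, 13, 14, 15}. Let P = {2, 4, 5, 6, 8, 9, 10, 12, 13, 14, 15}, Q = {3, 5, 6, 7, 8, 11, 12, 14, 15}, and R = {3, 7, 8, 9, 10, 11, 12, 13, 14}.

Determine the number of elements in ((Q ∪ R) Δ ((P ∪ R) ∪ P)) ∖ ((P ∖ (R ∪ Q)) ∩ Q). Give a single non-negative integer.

Q ∪ R = {3, 5, 6, 7, 8, 9, 10, 11, 12, 13, 14, 15}
P ∪ R = {2, 3, 4, 5, 6, 7, 8, 9, 10, 11, 12, 13, 14, 15}
(P ∪ R) ∪ P = {2, 3, 4, 5, 6, 7, 8, 9, 10, 11, 12, 13, 14, 15}
(Q ∪ R) Δ ((P ∪ R) ∪ P) = {2, 4}
R ∪ Q = {3, 5, 6, 7, 8, 9, 10, 11, 12, 13, 14, 15}
P ∖ (R ∪ Q) = {2, 4}
(P ∖ (R ∪ Q)) ∩ Q = {}
((Q ∪ R) Δ ((P ∪ R) ∪ P)) ∖ ((P ∖ (R ∪ Q)) ∩ Q) = {2, 4}
|((Q ∪ R) Δ ((P ∪ R) ∪ P)) ∖ ((P ∖ (R ∪ Q)) ∩ Q)| = 2

2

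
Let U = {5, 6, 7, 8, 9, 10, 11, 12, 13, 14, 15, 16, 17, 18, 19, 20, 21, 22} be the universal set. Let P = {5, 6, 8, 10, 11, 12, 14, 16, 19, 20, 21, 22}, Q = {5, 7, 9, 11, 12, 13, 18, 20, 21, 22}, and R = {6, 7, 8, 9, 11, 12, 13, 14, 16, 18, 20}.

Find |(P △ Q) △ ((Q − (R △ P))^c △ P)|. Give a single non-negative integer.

P △ Q = {6, 7, 8, 9, 10, 13, 14, 16, 18, 19}
R △ P = {5, 7, 9, 10, 13, 18, 19, 21, 22}
Q − (R △ P) = {11, 12, 20}
(Q − (R △ P))^c = {5, 6, 7, 8, 9, 10, 13, 14, 15, 16, 17, 18, 19, 21, 22}
(Q − (R △ P))^c △ P = {7, 9, 11, 12, 13, 15, 17, 18, 20}
(P △ Q) △ ((Q − (R △ P))^c △ P) = {6, 8, 10, 11, 12, 14, 15, 16, 17, 19, 20}
|(P △ Q) △ ((Q − (R △ P))^c △ P)| = 11

11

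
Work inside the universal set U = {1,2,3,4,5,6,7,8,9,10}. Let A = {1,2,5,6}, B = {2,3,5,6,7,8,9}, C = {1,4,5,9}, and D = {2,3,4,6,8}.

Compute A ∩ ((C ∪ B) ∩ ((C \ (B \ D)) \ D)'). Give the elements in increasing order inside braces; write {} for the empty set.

C ∪ B = {1,2,3,4,5,6,7,8,9}
B \ D = {5,7,9}
C \ (B \ D) = {1,4}
(C \ (B \ D)) \ D = {1}
((C \ (B \ D)) \ D)' = {2,3,4,5,6,7,8,9,10}
(C ∪ B) ∩ ((C \ (B \ D)) \ D)' = {2,3,4,5,6,7,8,9}
A ∩ ((C ∪ B) ∩ ((C \ (B \ D)) \ D)') = {2,5,6}

{2,5,6}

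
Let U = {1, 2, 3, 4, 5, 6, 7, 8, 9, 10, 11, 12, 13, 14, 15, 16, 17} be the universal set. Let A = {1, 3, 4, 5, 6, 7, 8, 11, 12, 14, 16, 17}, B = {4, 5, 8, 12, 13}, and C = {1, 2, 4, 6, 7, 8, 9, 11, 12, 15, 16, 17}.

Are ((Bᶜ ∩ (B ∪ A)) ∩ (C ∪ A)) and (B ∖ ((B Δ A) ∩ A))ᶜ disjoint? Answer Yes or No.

No

Bᶜ = {1, 2, 3, 6, 7, 9, 10, 11, 14, 15, 16, 17}
B ∪ A = {1, 3, 4, 5, 6, 7, 8, 11, 12, 13, 14, 16, 17}
Bᶜ ∩ (B ∪ A) = {1, 3, 6, 7, 11, 14, 16, 17}
C ∪ A = {1, 2, 3, 4, 5, 6, 7, 8, 9, 11, 12, 14, 15, 16, 17}
(Bᶜ ∩ (B ∪ A)) ∩ (C ∪ A) = {1, 3, 6, 7, 11, 14, 16, 17}
B Δ A = {1, 3, 6, 7, 11, 13, 14, 16, 17}
(B Δ A) ∩ A = {1, 3, 6, 7, 11, 14, 16, 17}
B ∖ ((B Δ A) ∩ A) = {4, 5, 8, 12, 13}
(B ∖ ((B Δ A) ∩ A))ᶜ = {1, 2, 3, 6, 7, 9, 10, 11, 14, 15, 16, 17}
1 lies in both, so they are not disjoint.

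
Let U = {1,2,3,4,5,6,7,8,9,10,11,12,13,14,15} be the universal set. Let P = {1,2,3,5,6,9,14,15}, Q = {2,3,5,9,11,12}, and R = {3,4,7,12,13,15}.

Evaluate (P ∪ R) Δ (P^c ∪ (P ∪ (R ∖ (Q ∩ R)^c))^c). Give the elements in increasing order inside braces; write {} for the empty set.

P ∪ R = {1,2,3,4,5,6,7,9,12,13,14,15}
P^c = {4,7,8,10,11,12,13}
Q ∩ R = {3,12}
(Q ∩ R)^c = {1,2,4,5,6,7,8,9,10,11,13,14,15}
R ∖ (Q ∩ R)^c = {3,12}
P ∪ (R ∖ (Q ∩ R)^c) = {1,2,3,5,6,9,12,14,15}
(P ∪ (R ∖ (Q ∩ R)^c))^c = {4,7,8,10,11,13}
P^c ∪ (P ∪ (R ∖ (Q ∩ R)^c))^c = {4,7,8,10,11,12,13}
(P ∪ R) Δ (P^c ∪ (P ∪ (R ∖ (Q ∩ R)^c))^c) = {1,2,3,5,6,8,9,10,11,14,15}

{1,2,3,5,6,8,9,10,11,14,15}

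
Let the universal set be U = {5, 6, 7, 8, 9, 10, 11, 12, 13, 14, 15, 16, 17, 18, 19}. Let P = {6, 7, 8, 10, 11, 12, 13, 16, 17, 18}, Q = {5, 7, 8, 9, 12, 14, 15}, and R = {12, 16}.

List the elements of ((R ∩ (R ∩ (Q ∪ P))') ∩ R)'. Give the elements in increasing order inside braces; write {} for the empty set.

{5, 6, 7, 8, 9, 10, 11, 12, 13, 14, 15, 16, 17, 18, 19}

Q ∪ P = {5, 6, 7, 8, 9, 10, 11, 12, 13, 14, 15, 16, 17, 18}
R ∩ (Q ∪ P) = {12, 16}
(R ∩ (Q ∪ P))' = {5, 6, 7, 8, 9, 10, 11, 13, 14, 15, 17, 18, 19}
R ∩ (R ∩ (Q ∪ P))' = {}
(R ∩ (R ∩ (Q ∪ P))') ∩ R = {}
((R ∩ (R ∩ (Q ∪ P))') ∩ R)' = {5, 6, 7, 8, 9, 10, 11, 12, 13, 14, 15, 16, 17, 18, 19}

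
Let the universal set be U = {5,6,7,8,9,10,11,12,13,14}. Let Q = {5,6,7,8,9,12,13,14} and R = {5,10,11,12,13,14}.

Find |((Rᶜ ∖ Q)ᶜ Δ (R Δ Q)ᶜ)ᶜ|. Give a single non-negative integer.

Rᶜ = {6,7,8,9}
Rᶜ ∖ Q = {}
(Rᶜ ∖ Q)ᶜ = {5,6,7,8,9,10,11,12,13,14}
R Δ Q = {6,7,8,9,10,11}
(R Δ Q)ᶜ = {5,12,13,14}
(Rᶜ ∖ Q)ᶜ Δ (R Δ Q)ᶜ = {6,7,8,9,10,11}
((Rᶜ ∖ Q)ᶜ Δ (R Δ Q)ᶜ)ᶜ = {5,12,13,14}
|((Rᶜ ∖ Q)ᶜ Δ (R Δ Q)ᶜ)ᶜ| = 4

4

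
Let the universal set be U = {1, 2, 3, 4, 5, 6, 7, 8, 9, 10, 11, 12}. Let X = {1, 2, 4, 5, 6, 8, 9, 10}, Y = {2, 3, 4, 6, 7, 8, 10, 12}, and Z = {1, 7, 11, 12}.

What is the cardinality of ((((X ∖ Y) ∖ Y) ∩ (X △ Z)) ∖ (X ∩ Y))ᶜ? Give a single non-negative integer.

X ∖ Y = {1, 5, 9}
(X ∖ Y) ∖ Y = {1, 5, 9}
X △ Z = {2, 4, 5, 6, 7, 8, 9, 10, 11, 12}
((X ∖ Y) ∖ Y) ∩ (X △ Z) = {5, 9}
X ∩ Y = {2, 4, 6, 8, 10}
(((X ∖ Y) ∖ Y) ∩ (X △ Z)) ∖ (X ∩ Y) = {5, 9}
((((X ∖ Y) ∖ Y) ∩ (X △ Z)) ∖ (X ∩ Y))ᶜ = {1, 2, 3, 4, 6, 7, 8, 10, 11, 12}
|((((X ∖ Y) ∖ Y) ∩ (X △ Z)) ∖ (X ∩ Y))ᶜ| = 10

10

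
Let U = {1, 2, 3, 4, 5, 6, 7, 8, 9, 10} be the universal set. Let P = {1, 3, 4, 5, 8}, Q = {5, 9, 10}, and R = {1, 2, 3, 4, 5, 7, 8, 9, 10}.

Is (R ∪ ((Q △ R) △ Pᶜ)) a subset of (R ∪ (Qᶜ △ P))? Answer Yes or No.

Q △ R = {1, 2, 3, 4, 7, 8}
Pᶜ = {2, 6, 7, 9, 10}
(Q △ R) △ Pᶜ = {1, 3, 4, 6, 8, 9, 10}
R ∪ ((Q △ R) △ Pᶜ) = {1, 2, 3, 4, 5, 6, 7, 8, 9, 10}
Qᶜ = {1, 2, 3, 4, 6, 7, 8}
Qᶜ △ P = {2, 5, 6, 7}
R ∪ (Qᶜ △ P) = {1, 2, 3, 4, 5, 6, 7, 8, 9, 10}
Every element of {1, 2, 3, 4, 5, 6, 7, 8, 9, 10} is in {1, 2, 3, 4, 5, 6, 7, 8, 9, 10}, so R ∪ ((Q △ R) △ Pᶜ) ⊆ R ∪ (Qᶜ △ P).

Yes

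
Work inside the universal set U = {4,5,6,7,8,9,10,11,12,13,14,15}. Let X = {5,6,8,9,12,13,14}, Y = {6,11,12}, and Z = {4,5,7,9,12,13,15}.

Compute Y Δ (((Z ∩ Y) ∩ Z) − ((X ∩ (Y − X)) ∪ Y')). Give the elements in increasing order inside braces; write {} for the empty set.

Z ∩ Y = {12}
(Z ∩ Y) ∩ Z = {12}
Y − X = {11}
X ∩ (Y − X) = {}
Y' = {4,5,7,8,9,10,13,14,15}
(X ∩ (Y − X)) ∪ Y' = {4,5,7,8,9,10,13,14,15}
((Z ∩ Y) ∩ Z) − ((X ∩ (Y − X)) ∪ Y') = {12}
Y Δ (((Z ∩ Y) ∩ Z) − ((X ∩ (Y − X)) ∪ Y')) = {6,11}

{6,11}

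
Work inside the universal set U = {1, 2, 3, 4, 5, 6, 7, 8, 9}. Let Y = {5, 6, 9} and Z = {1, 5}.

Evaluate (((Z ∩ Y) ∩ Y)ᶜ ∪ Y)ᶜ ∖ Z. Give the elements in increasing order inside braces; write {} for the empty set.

Z ∩ Y = {5}
(Z ∩ Y) ∩ Y = {5}
((Z ∩ Y) ∩ Y)ᶜ = {1, 2, 3, 4, 6, 7, 8, 9}
((Z ∩ Y) ∩ Y)ᶜ ∪ Y = {1, 2, 3, 4, 5, 6, 7, 8, 9}
(((Z ∩ Y) ∩ Y)ᶜ ∪ Y)ᶜ = {}
(((Z ∩ Y) ∩ Y)ᶜ ∪ Y)ᶜ ∖ Z = {}

{}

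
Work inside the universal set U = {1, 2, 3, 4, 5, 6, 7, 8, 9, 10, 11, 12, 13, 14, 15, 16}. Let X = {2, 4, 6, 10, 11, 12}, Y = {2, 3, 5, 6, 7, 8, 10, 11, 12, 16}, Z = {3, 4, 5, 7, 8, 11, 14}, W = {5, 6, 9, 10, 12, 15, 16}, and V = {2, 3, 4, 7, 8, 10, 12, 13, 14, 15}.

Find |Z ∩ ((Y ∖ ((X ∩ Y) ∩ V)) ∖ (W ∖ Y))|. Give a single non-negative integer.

X ∩ Y = {2, 6, 10, 11, 12}
(X ∩ Y) ∩ V = {2, 10, 12}
Y ∖ ((X ∩ Y) ∩ V) = {3, 5, 6, 7, 8, 11, 16}
W ∖ Y = {9, 15}
(Y ∖ ((X ∩ Y) ∩ V)) ∖ (W ∖ Y) = {3, 5, 6, 7, 8, 11, 16}
Z ∩ ((Y ∖ ((X ∩ Y) ∩ V)) ∖ (W ∖ Y)) = {3, 5, 7, 8, 11}
|Z ∩ ((Y ∖ ((X ∩ Y) ∩ V)) ∖ (W ∖ Y))| = 5

5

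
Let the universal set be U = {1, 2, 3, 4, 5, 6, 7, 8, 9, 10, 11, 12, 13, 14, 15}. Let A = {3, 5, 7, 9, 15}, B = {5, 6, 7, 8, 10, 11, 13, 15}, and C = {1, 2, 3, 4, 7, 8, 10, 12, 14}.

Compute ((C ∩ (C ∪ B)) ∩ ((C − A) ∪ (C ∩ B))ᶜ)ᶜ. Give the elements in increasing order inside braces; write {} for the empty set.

C ∪ B = {1, 2, 3, 4, 5, 6, 7, 8, 10, 11, 12, 13, 14, 15}
C ∩ (C ∪ B) = {1, 2, 3, 4, 7, 8, 10, 12, 14}
C − A = {1, 2, 4, 8, 10, 12, 14}
C ∩ B = {7, 8, 10}
(C − A) ∪ (C ∩ B) = {1, 2, 4, 7, 8, 10, 12, 14}
((C − A) ∪ (C ∩ B))ᶜ = {3, 5, 6, 9, 11, 13, 15}
(C ∩ (C ∪ B)) ∩ ((C − A) ∪ (C ∩ B))ᶜ = {3}
((C ∩ (C ∪ B)) ∩ ((C − A) ∪ (C ∩ B))ᶜ)ᶜ = {1, 2, 4, 5, 6, 7, 8, 9, 10, 11, 12, 13, 14, 15}

{1, 2, 4, 5, 6, 7, 8, 9, 10, 11, 12, 13, 14, 15}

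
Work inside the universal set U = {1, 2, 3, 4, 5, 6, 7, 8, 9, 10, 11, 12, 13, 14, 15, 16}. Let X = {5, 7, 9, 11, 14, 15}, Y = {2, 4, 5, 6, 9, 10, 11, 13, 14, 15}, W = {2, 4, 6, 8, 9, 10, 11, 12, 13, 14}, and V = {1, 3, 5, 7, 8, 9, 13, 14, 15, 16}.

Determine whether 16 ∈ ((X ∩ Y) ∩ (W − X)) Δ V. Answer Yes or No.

16 ∉ X and 16 ∉ Y, so 16 ∉ X ∩ Y
16 ∉ W and 16 ∉ X, so 16 ∉ W − X
16 ∉ (X ∩ Y) and 16 ∉ (W − X), so 16 ∉ (X ∩ Y) ∩ (W − X)
16 ∉ ((X ∩ Y) ∩ (W − X)) and 16 ∈ V, so 16 ∈ ((X ∩ Y) ∩ (W − X)) Δ V

Yes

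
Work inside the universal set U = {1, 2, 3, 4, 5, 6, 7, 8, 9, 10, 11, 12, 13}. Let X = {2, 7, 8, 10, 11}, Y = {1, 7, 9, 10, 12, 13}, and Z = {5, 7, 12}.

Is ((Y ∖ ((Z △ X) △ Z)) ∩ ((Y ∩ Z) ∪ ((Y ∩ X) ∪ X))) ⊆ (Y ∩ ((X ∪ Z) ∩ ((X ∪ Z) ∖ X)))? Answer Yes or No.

Yes

Z △ X = {2, 5, 8, 10, 11, 12}
(Z △ X) △ Z = {2, 7, 8, 10, 11}
Y ∖ ((Z △ X) △ Z) = {1, 9, 12, 13}
Y ∩ Z = {7, 12}
Y ∩ X = {7, 10}
(Y ∩ X) ∪ X = {2, 7, 8, 10, 11}
(Y ∩ Z) ∪ ((Y ∩ X) ∪ X) = {2, 7, 8, 10, 11, 12}
(Y ∖ ((Z △ X) △ Z)) ∩ ((Y ∩ Z) ∪ ((Y ∩ X) ∪ X)) = {12}
X ∪ Z = {2, 5, 7, 8, 10, 11, 12}
(X ∪ Z) ∖ X = {5, 12}
(X ∪ Z) ∩ ((X ∪ Z) ∖ X) = {5, 12}
Y ∩ ((X ∪ Z) ∩ ((X ∪ Z) ∖ X)) = {12}
Every element of {12} is in {12}, so (Y ∖ ((Z △ X) △ Z)) ∩ ((Y ∩ Z) ∪ ((Y ∩ X) ∪ X)) ⊆ Y ∩ ((X ∪ Z) ∩ ((X ∪ Z) ∖ X)).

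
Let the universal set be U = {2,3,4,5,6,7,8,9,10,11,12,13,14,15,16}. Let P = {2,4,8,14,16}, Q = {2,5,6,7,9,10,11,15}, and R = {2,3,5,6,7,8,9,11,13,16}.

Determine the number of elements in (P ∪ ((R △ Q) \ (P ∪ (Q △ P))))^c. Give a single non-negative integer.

R △ Q = {3,8,10,13,15,16}
Q △ P = {4,5,6,7,8,9,10,11,14,15,16}
P ∪ (Q △ P) = {2,4,5,6,7,8,9,10,11,14,15,16}
(R △ Q) \ (P ∪ (Q △ P)) = {3,13}
P ∪ ((R △ Q) \ (P ∪ (Q △ P))) = {2,3,4,8,13,14,16}
(P ∪ ((R △ Q) \ (P ∪ (Q △ P))))^c = {5,6,7,9,10,11,12,15}
|(P ∪ ((R △ Q) \ (P ∪ (Q △ P))))^c| = 8

8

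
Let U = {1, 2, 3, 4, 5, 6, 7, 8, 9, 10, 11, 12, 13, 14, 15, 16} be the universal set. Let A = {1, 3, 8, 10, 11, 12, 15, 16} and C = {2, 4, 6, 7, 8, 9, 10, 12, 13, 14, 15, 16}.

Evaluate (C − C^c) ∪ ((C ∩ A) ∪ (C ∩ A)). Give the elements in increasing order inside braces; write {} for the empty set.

{2, 4, 6, 7, 8, 9, 10, 12, 13, 14, 15, 16}

C^c = {1, 3, 5, 11}
C − C^c = {2, 4, 6, 7, 8, 9, 10, 12, 13, 14, 15, 16}
C ∩ A = {8, 10, 12, 15, 16}
(C ∩ A) ∪ (C ∩ A) = {8, 10, 12, 15, 16}
(C − C^c) ∪ ((C ∩ A) ∪ (C ∩ A)) = {2, 4, 6, 7, 8, 9, 10, 12, 13, 14, 15, 16}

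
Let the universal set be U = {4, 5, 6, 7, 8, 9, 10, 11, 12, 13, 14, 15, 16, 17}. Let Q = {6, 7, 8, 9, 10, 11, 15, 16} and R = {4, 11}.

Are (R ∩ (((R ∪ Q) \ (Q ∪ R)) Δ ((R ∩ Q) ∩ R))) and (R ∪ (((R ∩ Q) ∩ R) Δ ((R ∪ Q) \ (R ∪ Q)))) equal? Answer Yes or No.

No

R ∪ Q = {4, 6, 7, 8, 9, 10, 11, 15, 16}
Q ∪ R = {4, 6, 7, 8, 9, 10, 11, 15, 16}
(R ∪ Q) \ (Q ∪ R) = {}
R ∩ Q = {11}
(R ∩ Q) ∩ R = {11}
((R ∪ Q) \ (Q ∪ R)) Δ ((R ∩ Q) ∩ R) = {11}
R ∩ (((R ∪ Q) \ (Q ∪ R)) Δ ((R ∩ Q) ∩ R)) = {11}
(R ∪ Q) \ (R ∪ Q) = {}
((R ∩ Q) ∩ R) Δ ((R ∪ Q) \ (R ∪ Q)) = {11}
R ∪ (((R ∩ Q) ∩ R) Δ ((R ∪ Q) \ (R ∪ Q))) = {4, 11}
4 ∈ R ∪ (((R ∩ Q) ∩ R) Δ ((R ∪ Q) \ (R ∪ Q))) but 4 ∉ R ∩ (((R ∪ Q) \ (Q ∪ R)) Δ ((R ∩ Q) ∩ R)), so they differ.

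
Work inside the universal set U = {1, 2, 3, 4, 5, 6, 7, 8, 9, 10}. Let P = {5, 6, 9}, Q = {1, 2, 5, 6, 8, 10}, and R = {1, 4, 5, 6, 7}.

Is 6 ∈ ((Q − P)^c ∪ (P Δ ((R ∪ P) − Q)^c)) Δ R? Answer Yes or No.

No

6 ∈ Q and 6 ∈ P, so 6 ∉ Q − P
6 ∈ (Q − P)^c since 6 ∉ (Q − P)
6 ∈ R and 6 ∈ P, so 6 ∈ R ∪ P
6 ∈ (R ∪ P) and 6 ∈ Q, so 6 ∉ (R ∪ P) − Q
6 ∈ ((R ∪ P) − Q)^c since 6 ∉ ((R ∪ P) − Q)
6 ∈ P and 6 ∈ ((R ∪ P) − Q)^c, so 6 ∉ P Δ ((R ∪ P) − Q)^c
6 ∈ (Q − P)^c and 6 ∉ (P Δ ((R ∪ P) − Q)^c), so 6 ∈ (Q − P)^c ∪ (P Δ ((R ∪ P) − Q)^c)
6 ∈ ((Q − P)^c ∪ (P Δ ((R ∪ P) − Q)^c)) and 6 ∈ R, so 6 ∉ ((Q − P)^c ∪ (P Δ ((R ∪ P) − Q)^c)) Δ R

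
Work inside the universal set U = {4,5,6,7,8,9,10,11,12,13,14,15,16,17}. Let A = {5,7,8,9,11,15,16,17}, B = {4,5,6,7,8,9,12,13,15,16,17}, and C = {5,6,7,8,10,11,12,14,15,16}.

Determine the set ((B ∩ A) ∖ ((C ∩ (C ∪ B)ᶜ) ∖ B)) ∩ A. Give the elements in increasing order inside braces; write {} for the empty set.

B ∩ A = {5,7,8,9,15,16,17}
C ∪ B = {4,5,6,7,8,9,10,11,12,13,14,15,16,17}
(C ∪ B)ᶜ = {}
C ∩ (C ∪ B)ᶜ = {}
(C ∩ (C ∪ B)ᶜ) ∖ B = {}
(B ∩ A) ∖ ((C ∩ (C ∪ B)ᶜ) ∖ B) = {5,7,8,9,15,16,17}
((B ∩ A) ∖ ((C ∩ (C ∪ B)ᶜ) ∖ B)) ∩ A = {5,7,8,9,15,16,17}

{5,7,8,9,15,16,17}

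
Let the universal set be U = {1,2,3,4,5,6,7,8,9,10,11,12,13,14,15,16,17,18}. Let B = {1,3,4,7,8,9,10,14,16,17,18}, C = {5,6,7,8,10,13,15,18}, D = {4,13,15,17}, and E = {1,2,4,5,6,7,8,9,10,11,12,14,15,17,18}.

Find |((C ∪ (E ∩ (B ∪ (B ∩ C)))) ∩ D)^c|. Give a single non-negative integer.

14

B ∩ C = {7,8,10,18}
B ∪ (B ∩ C) = {1,3,4,7,8,9,10,14,16,17,18}
E ∩ (B ∪ (B ∩ C)) = {1,4,7,8,9,10,14,17,18}
C ∪ (E ∩ (B ∪ (B ∩ C))) = {1,4,5,6,7,8,9,10,13,14,15,17,18}
(C ∪ (E ∩ (B ∪ (B ∩ C)))) ∩ D = {4,13,15,17}
((C ∪ (E ∩ (B ∪ (B ∩ C)))) ∩ D)^c = {1,2,3,5,6,7,8,9,10,11,12,14,16,18}
|((C ∪ (E ∩ (B ∪ (B ∩ C)))) ∩ D)^c| = 14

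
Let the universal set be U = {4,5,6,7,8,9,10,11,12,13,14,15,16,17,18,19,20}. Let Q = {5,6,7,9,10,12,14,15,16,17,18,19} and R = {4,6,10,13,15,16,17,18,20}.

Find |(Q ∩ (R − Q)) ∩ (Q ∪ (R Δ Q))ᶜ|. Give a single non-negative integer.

0

R − Q = {4,13,20}
Q ∩ (R − Q) = {}
R Δ Q = {4,5,7,9,12,13,14,19,20}
Q ∪ (R Δ Q) = {4,5,6,7,9,10,12,13,14,15,16,17,18,19,20}
(Q ∪ (R Δ Q))ᶜ = {8,11}
(Q ∩ (R − Q)) ∩ (Q ∪ (R Δ Q))ᶜ = {}
|(Q ∩ (R − Q)) ∩ (Q ∪ (R Δ Q))ᶜ| = 0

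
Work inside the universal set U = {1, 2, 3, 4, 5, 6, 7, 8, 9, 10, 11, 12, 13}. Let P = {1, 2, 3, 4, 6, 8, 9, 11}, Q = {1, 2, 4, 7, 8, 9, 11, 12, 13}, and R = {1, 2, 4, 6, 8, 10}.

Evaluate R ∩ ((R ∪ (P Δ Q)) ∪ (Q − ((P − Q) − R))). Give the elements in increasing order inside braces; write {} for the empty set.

P Δ Q = {3, 6, 7, 12, 13}
R ∪ (P Δ Q) = {1, 2, 3, 4, 6, 7, 8, 10, 12, 13}
P − Q = {3, 6}
(P − Q) − R = {3}
Q − ((P − Q) − R) = {1, 2, 4, 7, 8, 9, 11, 12, 13}
(R ∪ (P Δ Q)) ∪ (Q − ((P − Q) − R)) = {1, 2, 3, 4, 6, 7, 8, 9, 10, 11, 12, 13}
R ∩ ((R ∪ (P Δ Q)) ∪ (Q − ((P − Q) − R))) = {1, 2, 4, 6, 8, 10}

{1, 2, 4, 6, 8, 10}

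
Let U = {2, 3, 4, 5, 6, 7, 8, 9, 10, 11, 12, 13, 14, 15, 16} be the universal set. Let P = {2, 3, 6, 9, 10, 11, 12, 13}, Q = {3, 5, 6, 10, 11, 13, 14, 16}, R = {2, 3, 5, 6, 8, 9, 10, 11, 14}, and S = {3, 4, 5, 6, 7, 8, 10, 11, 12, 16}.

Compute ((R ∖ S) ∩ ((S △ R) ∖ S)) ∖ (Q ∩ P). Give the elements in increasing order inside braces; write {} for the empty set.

R ∖ S = {2, 9, 14}
S △ R = {2, 4, 7, 9, 12, 14, 16}
(S △ R) ∖ S = {2, 9, 14}
(R ∖ S) ∩ ((S △ R) ∖ S) = {2, 9, 14}
Q ∩ P = {3, 6, 10, 11, 13}
((R ∖ S) ∩ ((S △ R) ∖ S)) ∖ (Q ∩ P) = {2, 9, 14}

{2, 9, 14}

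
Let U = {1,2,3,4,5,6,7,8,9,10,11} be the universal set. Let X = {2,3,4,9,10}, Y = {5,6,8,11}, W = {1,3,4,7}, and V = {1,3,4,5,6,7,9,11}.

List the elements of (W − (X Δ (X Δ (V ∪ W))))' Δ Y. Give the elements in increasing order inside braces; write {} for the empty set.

V ∪ W = {1,3,4,5,6,7,9,11}
X Δ (V ∪ W) = {1,2,5,6,7,10,11}
X Δ (X Δ (V ∪ W)) = {1,3,4,5,6,7,9,11}
W − (X Δ (X Δ (V ∪ W))) = {}
(W − (X Δ (X Δ (V ∪ W))))' = {1,2,3,4,5,6,7,8,9,10,11}
(W − (X Δ (X Δ (V ∪ W))))' Δ Y = {1,2,3,4,7,9,10}

{1,2,3,4,7,9,10}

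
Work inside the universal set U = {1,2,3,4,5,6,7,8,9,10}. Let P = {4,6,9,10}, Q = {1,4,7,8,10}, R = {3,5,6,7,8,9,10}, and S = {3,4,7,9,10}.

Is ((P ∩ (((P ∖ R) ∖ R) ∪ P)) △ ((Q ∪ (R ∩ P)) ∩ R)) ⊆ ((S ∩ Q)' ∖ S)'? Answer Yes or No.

No

P ∖ R = {4}
(P ∖ R) ∖ R = {4}
((P ∖ R) ∖ R) ∪ P = {4,6,9,10}
P ∩ (((P ∖ R) ∖ R) ∪ P) = {4,6,9,10}
R ∩ P = {6,9,10}
Q ∪ (R ∩ P) = {1,4,6,7,8,9,10}
(Q ∪ (R ∩ P)) ∩ R = {6,7,8,9,10}
(P ∩ (((P ∖ R) ∖ R) ∪ P)) △ ((Q ∪ (R ∩ P)) ∩ R) = {4,7,8}
S ∩ Q = {4,7,10}
(S ∩ Q)' = {1,2,3,5,6,8,9}
(S ∩ Q)' ∖ S = {1,2,5,6,8}
((S ∩ Q)' ∖ S)' = {3,4,7,9,10}
8 ∈ (P ∩ (((P ∖ R) ∖ R) ∪ P)) △ ((Q ∪ (R ∩ P)) ∩ R) but 8 ∉ ((S ∩ Q)' ∖ S)', so the inclusion fails.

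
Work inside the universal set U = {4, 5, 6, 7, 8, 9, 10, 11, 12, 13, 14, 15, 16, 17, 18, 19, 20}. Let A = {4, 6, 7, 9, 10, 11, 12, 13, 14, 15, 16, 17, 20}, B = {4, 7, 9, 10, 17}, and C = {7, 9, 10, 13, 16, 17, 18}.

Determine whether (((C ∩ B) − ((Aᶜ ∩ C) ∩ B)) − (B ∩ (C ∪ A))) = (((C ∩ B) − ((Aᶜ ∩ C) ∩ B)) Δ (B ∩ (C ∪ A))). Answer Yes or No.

No

C ∩ B = {7, 9, 10, 17}
Aᶜ = {5, 8, 18, 19}
Aᶜ ∩ C = {18}
(Aᶜ ∩ C) ∩ B = {}
(C ∩ B) − ((Aᶜ ∩ C) ∩ B) = {7, 9, 10, 17}
C ∪ A = {4, 6, 7, 9, 10, 11, 12, 13, 14, 15, 16, 17, 18, 20}
B ∩ (C ∪ A) = {4, 7, 9, 10, 17}
((C ∩ B) − ((Aᶜ ∩ C) ∩ B)) − (B ∩ (C ∪ A)) = {}
((C ∩ B) − ((Aᶜ ∩ C) ∩ B)) Δ (B ∩ (C ∪ A)) = {4}
4 ∈ ((C ∩ B) − ((Aᶜ ∩ C) ∩ B)) Δ (B ∩ (C ∪ A)) but 4 ∉ ((C ∩ B) − ((Aᶜ ∩ C) ∩ B)) − (B ∩ (C ∪ A)), so they differ.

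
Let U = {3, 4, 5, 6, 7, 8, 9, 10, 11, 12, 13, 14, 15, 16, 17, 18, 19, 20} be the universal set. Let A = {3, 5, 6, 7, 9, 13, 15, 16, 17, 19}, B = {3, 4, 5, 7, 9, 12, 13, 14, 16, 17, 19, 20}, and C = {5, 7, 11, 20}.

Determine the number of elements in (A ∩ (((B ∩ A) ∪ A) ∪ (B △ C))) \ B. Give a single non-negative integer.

2

B ∩ A = {3, 5, 7, 9, 13, 16, 17, 19}
(B ∩ A) ∪ A = {3, 5, 6, 7, 9, 13, 15, 16, 17, 19}
B △ C = {3, 4, 9, 11, 12, 13, 14, 16, 17, 19}
((B ∩ A) ∪ A) ∪ (B △ C) = {3, 4, 5, 6, 7, 9, 11, 12, 13, 14, 15, 16, 17, 19}
A ∩ (((B ∩ A) ∪ A) ∪ (B △ C)) = {3, 5, 6, 7, 9, 13, 15, 16, 17, 19}
(A ∩ (((B ∩ A) ∪ A) ∪ (B △ C))) \ B = {6, 15}
|(A ∩ (((B ∩ A) ∪ A) ∪ (B △ C))) \ B| = 2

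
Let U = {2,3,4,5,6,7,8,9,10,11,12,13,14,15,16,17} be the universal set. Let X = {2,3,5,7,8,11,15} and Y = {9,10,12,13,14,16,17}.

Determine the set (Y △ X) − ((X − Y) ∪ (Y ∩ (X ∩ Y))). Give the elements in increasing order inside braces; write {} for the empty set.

{9,10,12,13,14,16,17}

Y △ X = {2,3,5,7,8,9,10,11,12,13,14,15,16,17}
X − Y = {2,3,5,7,8,11,15}
X ∩ Y = {}
Y ∩ (X ∩ Y) = {}
(X − Y) ∪ (Y ∩ (X ∩ Y)) = {2,3,5,7,8,11,15}
(Y △ X) − ((X − Y) ∪ (Y ∩ (X ∩ Y))) = {9,10,12,13,14,16,17}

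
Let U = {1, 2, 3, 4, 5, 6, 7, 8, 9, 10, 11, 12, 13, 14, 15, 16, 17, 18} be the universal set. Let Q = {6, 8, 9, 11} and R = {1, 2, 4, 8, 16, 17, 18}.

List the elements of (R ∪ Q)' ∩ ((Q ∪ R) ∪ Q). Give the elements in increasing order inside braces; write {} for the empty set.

R ∪ Q = {1, 2, 4, 6, 8, 9, 11, 16, 17, 18}
(R ∪ Q)' = {3, 5, 7, 10, 12, 13, 14, 15}
Q ∪ R = {1, 2, 4, 6, 8, 9, 11, 16, 17, 18}
(Q ∪ R) ∪ Q = {1, 2, 4, 6, 8, 9, 11, 16, 17, 18}
(R ∪ Q)' ∩ ((Q ∪ R) ∪ Q) = {}

{}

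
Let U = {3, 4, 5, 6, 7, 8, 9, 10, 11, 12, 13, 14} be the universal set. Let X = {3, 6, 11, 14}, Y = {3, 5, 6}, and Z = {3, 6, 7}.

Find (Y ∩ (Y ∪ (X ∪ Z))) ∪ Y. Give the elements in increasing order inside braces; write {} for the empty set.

{3, 5, 6}

X ∪ Z = {3, 6, 7, 11, 14}
Y ∪ (X ∪ Z) = {3, 5, 6, 7, 11, 14}
Y ∩ (Y ∪ (X ∪ Z)) = {3, 5, 6}
(Y ∩ (Y ∪ (X ∪ Z))) ∪ Y = {3, 5, 6}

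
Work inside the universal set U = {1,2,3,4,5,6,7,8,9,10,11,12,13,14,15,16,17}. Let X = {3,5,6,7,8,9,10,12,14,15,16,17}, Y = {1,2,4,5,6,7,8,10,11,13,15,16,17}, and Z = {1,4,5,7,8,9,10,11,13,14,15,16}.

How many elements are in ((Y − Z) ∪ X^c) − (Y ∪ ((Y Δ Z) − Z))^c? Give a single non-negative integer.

Y − Z = {2,6,17}
X^c = {1,2,4,11,13}
(Y − Z) ∪ X^c = {1,2,4,6,11,13,17}
Y Δ Z = {2,6,9,14,17}
(Y Δ Z) − Z = {2,6,17}
Y ∪ ((Y Δ Z) − Z) = {1,2,4,5,6,7,8,10,11,13,15,16,17}
(Y ∪ ((Y Δ Z) − Z))^c = {3,9,12,14}
((Y − Z) ∪ X^c) − (Y ∪ ((Y Δ Z) − Z))^c = {1,2,4,6,11,13,17}
|((Y − Z) ∪ X^c) − (Y ∪ ((Y Δ Z) − Z))^c| = 7

7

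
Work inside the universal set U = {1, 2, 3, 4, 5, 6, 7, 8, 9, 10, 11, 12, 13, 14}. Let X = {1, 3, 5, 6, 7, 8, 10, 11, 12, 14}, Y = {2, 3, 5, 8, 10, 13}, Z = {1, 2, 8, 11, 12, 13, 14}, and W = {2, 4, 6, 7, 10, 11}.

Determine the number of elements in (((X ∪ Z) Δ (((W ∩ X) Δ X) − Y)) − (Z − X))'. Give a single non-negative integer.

X ∪ Z = {1, 2, 3, 5, 6, 7, 8, 10, 11, 12, 13, 14}
W ∩ X = {6, 7, 10, 11}
(W ∩ X) Δ X = {1, 3, 5, 8, 12, 14}
((W ∩ X) Δ X) − Y = {1, 12, 14}
(X ∪ Z) Δ (((W ∩ X) Δ X) − Y) = {2, 3, 5, 6, 7, 8, 10, 11, 13}
Z − X = {2, 13}
((X ∪ Z) Δ (((W ∩ X) Δ X) − Y)) − (Z − X) = {3, 5, 6, 7, 8, 10, 11}
(((X ∪ Z) Δ (((W ∩ X) Δ X) − Y)) − (Z − X))' = {1, 2, 4, 9, 12, 13, 14}
|(((X ∪ Z) Δ (((W ∩ X) Δ X) − Y)) − (Z − X))'| = 7

7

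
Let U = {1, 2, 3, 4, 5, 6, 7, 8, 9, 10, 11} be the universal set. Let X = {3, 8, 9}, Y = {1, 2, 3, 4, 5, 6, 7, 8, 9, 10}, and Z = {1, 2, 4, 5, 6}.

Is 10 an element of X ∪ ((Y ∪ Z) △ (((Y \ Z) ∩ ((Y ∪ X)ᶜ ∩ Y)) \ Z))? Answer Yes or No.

10 ∈ Y and 10 ∉ Z, so 10 ∈ Y ∪ Z
10 ∈ Y and 10 ∉ Z, so 10 ∈ Y \ Z
10 ∈ Y and 10 ∉ X, so 10 ∈ Y ∪ X
10 ∉ (Y ∪ X)ᶜ since 10 ∈ (Y ∪ X)
10 ∉ (Y ∪ X)ᶜ and 10 ∈ Y, so 10 ∉ (Y ∪ X)ᶜ ∩ Y
10 ∈ (Y \ Z) and 10 ∉ ((Y ∪ X)ᶜ ∩ Y), so 10 ∉ (Y \ Z) ∩ ((Y ∪ X)ᶜ ∩ Y)
10 ∉ ((Y \ Z) ∩ ((Y ∪ X)ᶜ ∩ Y)) and 10 ∉ Z, so 10 ∉ ((Y \ Z) ∩ ((Y ∪ X)ᶜ ∩ Y)) \ Z
10 ∈ (Y ∪ Z) and 10 ∉ (((Y \ Z) ∩ ((Y ∪ X)ᶜ ∩ Y)) \ Z), so 10 ∈ (Y ∪ Z) △ (((Y \ Z) ∩ ((Y ∪ X)ᶜ ∩ Y)) \ Z)
10 ∉ X and 10 ∈ ((Y ∪ Z) △ (((Y \ Z) ∩ ((Y ∪ X)ᶜ ∩ Y)) \ Z)), so 10 ∈ X ∪ ((Y ∪ Z) △ (((Y \ Z) ∩ ((Y ∪ X)ᶜ ∩ Y)) \ Z))

Yes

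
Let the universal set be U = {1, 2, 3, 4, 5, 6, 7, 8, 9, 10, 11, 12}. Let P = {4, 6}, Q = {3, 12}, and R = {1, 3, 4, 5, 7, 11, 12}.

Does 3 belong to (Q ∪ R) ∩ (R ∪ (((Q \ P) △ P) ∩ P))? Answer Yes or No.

3 ∈ Q and 3 ∈ R, so 3 ∈ Q ∪ R
3 ∈ Q and 3 ∉ P, so 3 ∈ Q \ P
3 ∈ (Q \ P) and 3 ∉ P, so 3 ∈ (Q \ P) △ P
3 ∈ ((Q \ P) △ P) and 3 ∉ P, so 3 ∉ ((Q \ P) △ P) ∩ P
3 ∈ R and 3 ∉ (((Q \ P) △ P) ∩ P), so 3 ∈ R ∪ (((Q \ P) △ P) ∩ P)
3 ∈ (Q ∪ R) and 3 ∈ (R ∪ (((Q \ P) △ P) ∩ P)), so 3 ∈ (Q ∪ R) ∩ (R ∪ (((Q \ P) △ P) ∩ P))

Yes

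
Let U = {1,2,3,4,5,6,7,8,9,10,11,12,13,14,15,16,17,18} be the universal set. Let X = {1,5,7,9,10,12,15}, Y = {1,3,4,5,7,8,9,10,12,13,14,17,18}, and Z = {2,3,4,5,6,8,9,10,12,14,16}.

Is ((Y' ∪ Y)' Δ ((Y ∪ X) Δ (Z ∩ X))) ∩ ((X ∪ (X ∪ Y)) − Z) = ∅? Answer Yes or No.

Y' = {2,6,11,15,16}
Y' ∪ Y = {1,2,3,4,5,6,7,8,9,10,11,12,13,14,15,16,17,18}
(Y' ∪ Y)' = {}
Y ∪ X = {1,3,4,5,7,8,9,10,12,13,14,15,17,18}
Z ∩ X = {5,9,10,12}
(Y ∪ X) Δ (Z ∩ X) = {1,3,4,7,8,13,14,15,17,18}
(Y' ∪ Y)' Δ ((Y ∪ X) Δ (Z ∩ X)) = {1,3,4,7,8,13,14,15,17,18}
X ∪ Y = {1,3,4,5,7,8,9,10,12,13,14,15,17,18}
X ∪ (X ∪ Y) = {1,3,4,5,7,8,9,10,12,13,14,15,17,18}
(X ∪ (X ∪ Y)) − Z = {1,7,13,15,17,18}
1 lies in both, so they are not disjoint.

No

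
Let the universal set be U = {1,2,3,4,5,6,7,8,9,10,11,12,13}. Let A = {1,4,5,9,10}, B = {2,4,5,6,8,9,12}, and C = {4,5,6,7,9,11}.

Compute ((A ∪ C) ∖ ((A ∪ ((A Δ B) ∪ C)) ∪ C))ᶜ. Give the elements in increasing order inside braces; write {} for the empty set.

A ∪ C = {1,4,5,6,7,9,10,11}
A Δ B = {1,2,6,8,10,12}
(A Δ B) ∪ C = {1,2,4,5,6,7,8,9,10,11,12}
A ∪ ((A Δ B) ∪ C) = {1,2,4,5,6,7,8,9,10,11,12}
(A ∪ ((A Δ B) ∪ C)) ∪ C = {1,2,4,5,6,7,8,9,10,11,12}
(A ∪ C) ∖ ((A ∪ ((A Δ B) ∪ C)) ∪ C) = {}
((A ∪ C) ∖ ((A ∪ ((A Δ B) ∪ C)) ∪ C))ᶜ = {1,2,3,4,5,6,7,8,9,10,11,12,13}

{1,2,3,4,5,6,7,8,9,10,11,12,13}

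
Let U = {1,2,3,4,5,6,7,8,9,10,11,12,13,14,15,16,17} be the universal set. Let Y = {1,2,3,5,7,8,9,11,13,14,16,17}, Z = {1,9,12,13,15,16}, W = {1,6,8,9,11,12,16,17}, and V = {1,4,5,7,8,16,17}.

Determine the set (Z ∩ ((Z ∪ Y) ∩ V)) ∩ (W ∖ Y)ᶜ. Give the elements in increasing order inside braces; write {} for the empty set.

{1,16}

Z ∪ Y = {1,2,3,5,7,8,9,11,12,13,14,15,16,17}
(Z ∪ Y) ∩ V = {1,5,7,8,16,17}
Z ∩ ((Z ∪ Y) ∩ V) = {1,16}
W ∖ Y = {6,12}
(W ∖ Y)ᶜ = {1,2,3,4,5,7,8,9,10,11,13,14,15,16,17}
(Z ∩ ((Z ∪ Y) ∩ V)) ∩ (W ∖ Y)ᶜ = {1,16}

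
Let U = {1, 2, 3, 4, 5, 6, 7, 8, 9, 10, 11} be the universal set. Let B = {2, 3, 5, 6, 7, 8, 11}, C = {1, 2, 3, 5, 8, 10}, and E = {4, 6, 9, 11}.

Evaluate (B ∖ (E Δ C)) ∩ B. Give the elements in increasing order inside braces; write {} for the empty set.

E Δ C = {1, 2, 3, 4, 5, 6, 8, 9, 10, 11}
B ∖ (E Δ C) = {7}
(B ∖ (E Δ C)) ∩ B = {7}

{7}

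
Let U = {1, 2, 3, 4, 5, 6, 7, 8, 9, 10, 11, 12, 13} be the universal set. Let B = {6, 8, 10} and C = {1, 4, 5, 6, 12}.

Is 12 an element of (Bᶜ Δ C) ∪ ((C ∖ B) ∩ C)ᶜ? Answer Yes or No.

No

12 ∉ B, so 12 ∈ Bᶜ
12 ∈ Bᶜ and 12 ∈ C, so 12 ∉ Bᶜ Δ C
12 ∈ C and 12 ∉ B, so 12 ∈ C ∖ B
12 ∈ (C ∖ B) and 12 ∈ C, so 12 ∈ (C ∖ B) ∩ C
12 ∉ ((C ∖ B) ∩ C)ᶜ since 12 ∈ ((C ∖ B) ∩ C)
12 ∉ (Bᶜ Δ C) and 12 ∉ ((C ∖ B) ∩ C)ᶜ, so 12 ∉ (Bᶜ Δ C) ∪ ((C ∖ B) ∩ C)ᶜ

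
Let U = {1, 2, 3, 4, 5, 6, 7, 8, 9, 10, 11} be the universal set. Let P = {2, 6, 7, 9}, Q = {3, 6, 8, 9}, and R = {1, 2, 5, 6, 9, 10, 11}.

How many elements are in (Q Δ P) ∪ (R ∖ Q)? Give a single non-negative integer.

Q Δ P = {2, 3, 7, 8}
R ∖ Q = {1, 2, 5, 10, 11}
(Q Δ P) ∪ (R ∖ Q) = {1, 2, 3, 5, 7, 8, 10, 11}
|(Q Δ P) ∪ (R ∖ Q)| = 8

8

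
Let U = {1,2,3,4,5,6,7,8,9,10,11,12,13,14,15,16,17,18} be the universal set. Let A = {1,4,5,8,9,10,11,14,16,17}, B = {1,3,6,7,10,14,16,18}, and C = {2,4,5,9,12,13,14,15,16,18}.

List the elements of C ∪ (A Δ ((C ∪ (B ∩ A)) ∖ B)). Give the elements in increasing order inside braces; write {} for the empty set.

{1,2,4,5,8,9,10,11,12,13,14,15,16,17,18}

B ∩ A = {1,10,14,16}
C ∪ (B ∩ A) = {1,2,4,5,9,10,12,13,14,15,16,18}
(C ∪ (B ∩ A)) ∖ B = {2,4,5,9,12,13,15}
A Δ ((C ∪ (B ∩ A)) ∖ B) = {1,2,8,10,11,12,13,14,15,16,17}
C ∪ (A Δ ((C ∪ (B ∩ A)) ∖ B)) = {1,2,4,5,8,9,10,11,12,13,14,15,16,17,18}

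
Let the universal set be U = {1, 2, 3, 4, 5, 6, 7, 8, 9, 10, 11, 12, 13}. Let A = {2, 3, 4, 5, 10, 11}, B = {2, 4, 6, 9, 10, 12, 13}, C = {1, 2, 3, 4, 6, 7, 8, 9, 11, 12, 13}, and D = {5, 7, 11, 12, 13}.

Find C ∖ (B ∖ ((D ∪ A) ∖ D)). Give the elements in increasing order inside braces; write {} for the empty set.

D ∪ A = {2, 3, 4, 5, 7, 10, 11, 12, 13}
(D ∪ A) ∖ D = {2, 3, 4, 10}
B ∖ ((D ∪ A) ∖ D) = {6, 9, 12, 13}
C ∖ (B ∖ ((D ∪ A) ∖ D)) = {1, 2, 3, 4, 7, 8, 11}

{1, 2, 3, 4, 7, 8, 11}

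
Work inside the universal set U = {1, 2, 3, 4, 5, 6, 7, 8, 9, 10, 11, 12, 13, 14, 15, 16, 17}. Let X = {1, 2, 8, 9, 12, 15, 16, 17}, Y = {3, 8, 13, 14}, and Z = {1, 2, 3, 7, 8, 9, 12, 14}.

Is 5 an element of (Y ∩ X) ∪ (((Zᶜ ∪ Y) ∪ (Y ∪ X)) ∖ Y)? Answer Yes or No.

Yes

5 ∉ Y and 5 ∉ X, so 5 ∉ Y ∩ X
5 ∉ Z, so 5 ∈ Zᶜ
5 ∈ Zᶜ and 5 ∉ Y, so 5 ∈ Zᶜ ∪ Y
5 ∉ Y and 5 ∉ X, so 5 ∉ Y ∪ X
5 ∈ (Zᶜ ∪ Y) and 5 ∉ (Y ∪ X), so 5 ∈ (Zᶜ ∪ Y) ∪ (Y ∪ X)
5 ∈ ((Zᶜ ∪ Y) ∪ (Y ∪ X)) and 5 ∉ Y, so 5 ∈ ((Zᶜ ∪ Y) ∪ (Y ∪ X)) ∖ Y
5 ∉ (Y ∩ X) and 5 ∈ (((Zᶜ ∪ Y) ∪ (Y ∪ X)) ∖ Y), so 5 ∈ (Y ∩ X) ∪ (((Zᶜ ∪ Y) ∪ (Y ∪ X)) ∖ Y)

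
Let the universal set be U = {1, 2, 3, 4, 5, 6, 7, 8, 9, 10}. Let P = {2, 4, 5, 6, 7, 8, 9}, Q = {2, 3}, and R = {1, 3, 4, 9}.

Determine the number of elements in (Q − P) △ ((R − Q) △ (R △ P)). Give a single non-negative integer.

Q − P = {3}
R − Q = {1, 4, 9}
R △ P = {1, 2, 3, 5, 6, 7, 8}
(R − Q) △ (R △ P) = {2, 3, 4, 5, 6, 7, 8, 9}
(Q − P) △ ((R − Q) △ (R △ P)) = {2, 4, 5, 6, 7, 8, 9}
|(Q − P) △ ((R − Q) △ (R △ P))| = 7

7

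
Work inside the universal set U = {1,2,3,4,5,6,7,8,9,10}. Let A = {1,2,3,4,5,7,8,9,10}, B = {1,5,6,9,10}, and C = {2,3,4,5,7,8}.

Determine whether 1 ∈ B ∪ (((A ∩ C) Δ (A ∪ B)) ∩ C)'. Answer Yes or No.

Yes

1 ∈ A and 1 ∉ C, so 1 ∉ A ∩ C
1 ∈ A and 1 ∈ B, so 1 ∈ A ∪ B
1 ∉ (A ∩ C) and 1 ∈ (A ∪ B), so 1 ∈ (A ∩ C) Δ (A ∪ B)
1 ∈ ((A ∩ C) Δ (A ∪ B)) and 1 ∉ C, so 1 ∉ ((A ∩ C) Δ (A ∪ B)) ∩ C
1 ∈ (((A ∩ C) Δ (A ∪ B)) ∩ C)' since 1 ∉ (((A ∩ C) Δ (A ∪ B)) ∩ C)
1 ∈ B and 1 ∈ (((A ∩ C) Δ (A ∪ B)) ∩ C)', so 1 ∈ B ∪ (((A ∩ C) Δ (A ∪ B)) ∩ C)'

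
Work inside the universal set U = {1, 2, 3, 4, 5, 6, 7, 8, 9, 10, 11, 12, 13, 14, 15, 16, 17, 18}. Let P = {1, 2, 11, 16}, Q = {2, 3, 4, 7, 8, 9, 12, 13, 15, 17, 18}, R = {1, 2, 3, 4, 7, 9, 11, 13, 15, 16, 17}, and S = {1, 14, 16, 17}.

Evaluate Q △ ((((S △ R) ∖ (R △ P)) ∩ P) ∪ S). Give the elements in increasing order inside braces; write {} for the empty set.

S △ R = {2, 3, 4, 7, 9, 11, 13, 14, 15}
R △ P = {3, 4, 7, 9, 13, 15, 17}
(S △ R) ∖ (R △ P) = {2, 11, 14}
((S △ R) ∖ (R △ P)) ∩ P = {2, 11}
(((S △ R) ∖ (R △ P)) ∩ P) ∪ S = {1, 2, 11, 14, 16, 17}
Q △ ((((S △ R) ∖ (R △ P)) ∩ P) ∪ S) = {1, 3, 4, 7, 8, 9, 11, 12, 13, 14, 15, 16, 18}

{1, 3, 4, 7, 8, 9, 11, 12, 13, 14, 15, 16, 18}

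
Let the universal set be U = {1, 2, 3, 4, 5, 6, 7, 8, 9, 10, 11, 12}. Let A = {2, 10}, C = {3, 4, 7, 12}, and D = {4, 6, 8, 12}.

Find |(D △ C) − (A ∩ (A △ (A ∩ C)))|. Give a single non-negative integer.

D △ C = {3, 6, 7, 8}
A ∩ C = {}
A △ (A ∩ C) = {2, 10}
A ∩ (A △ (A ∩ C)) = {2, 10}
(D △ C) − (A ∩ (A △ (A ∩ C))) = {3, 6, 7, 8}
|(D △ C) − (A ∩ (A △ (A ∩ C)))| = 4

4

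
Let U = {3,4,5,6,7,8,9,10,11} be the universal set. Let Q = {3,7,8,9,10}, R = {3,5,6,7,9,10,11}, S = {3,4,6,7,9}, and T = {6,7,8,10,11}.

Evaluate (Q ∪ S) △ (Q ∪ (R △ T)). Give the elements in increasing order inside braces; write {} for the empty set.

{4,5,6}

Q ∪ S = {3,4,6,7,8,9,10}
R △ T = {3,5,8,9}
Q ∪ (R △ T) = {3,5,7,8,9,10}
(Q ∪ S) △ (Q ∪ (R △ T)) = {4,5,6}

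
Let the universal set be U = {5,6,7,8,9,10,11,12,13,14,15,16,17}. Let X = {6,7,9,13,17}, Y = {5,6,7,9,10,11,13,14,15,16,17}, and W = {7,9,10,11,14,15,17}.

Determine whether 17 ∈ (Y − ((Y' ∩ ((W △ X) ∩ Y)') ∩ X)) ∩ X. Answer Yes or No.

Yes

17 ∈ Y, so 17 ∉ Y'
17 ∈ W and 17 ∈ X, so 17 ∉ W △ X
17 ∉ (W △ X) and 17 ∈ Y, so 17 ∉ (W △ X) ∩ Y
17 ∈ ((W △ X) ∩ Y)' since 17 ∉ ((W △ X) ∩ Y)
17 ∉ Y' and 17 ∈ ((W △ X) ∩ Y)', so 17 ∉ Y' ∩ ((W △ X) ∩ Y)'
17 ∉ (Y' ∩ ((W △ X) ∩ Y)') and 17 ∈ X, so 17 ∉ (Y' ∩ ((W △ X) ∩ Y)') ∩ X
17 ∈ Y and 17 ∉ ((Y' ∩ ((W △ X) ∩ Y)') ∩ X), so 17 ∈ Y − ((Y' ∩ ((W △ X) ∩ Y)') ∩ X)
17 ∈ (Y − ((Y' ∩ ((W △ X) ∩ Y)') ∩ X)) and 17 ∈ X, so 17 ∈ (Y − ((Y' ∩ ((W △ X) ∩ Y)') ∩ X)) ∩ X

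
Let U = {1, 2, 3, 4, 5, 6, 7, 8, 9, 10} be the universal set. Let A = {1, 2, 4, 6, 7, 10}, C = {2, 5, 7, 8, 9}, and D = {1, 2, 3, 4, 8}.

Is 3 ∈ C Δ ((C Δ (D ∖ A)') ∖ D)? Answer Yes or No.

No

3 ∈ D and 3 ∉ A, so 3 ∈ D ∖ A
3 ∉ (D ∖ A)' since 3 ∈ (D ∖ A)
3 ∉ C and 3 ∉ (D ∖ A)', so 3 ∉ C Δ (D ∖ A)'
3 ∉ (C Δ (D ∖ A)') and 3 ∈ D, so 3 ∉ (C Δ (D ∖ A)') ∖ D
3 ∉ C and 3 ∉ ((C Δ (D ∖ A)') ∖ D), so 3 ∉ C Δ ((C Δ (D ∖ A)') ∖ D)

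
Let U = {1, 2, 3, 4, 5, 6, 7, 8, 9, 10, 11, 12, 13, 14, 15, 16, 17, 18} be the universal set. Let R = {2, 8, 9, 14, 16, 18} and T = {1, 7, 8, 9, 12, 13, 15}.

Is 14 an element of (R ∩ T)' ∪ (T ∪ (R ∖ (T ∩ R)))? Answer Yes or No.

Yes

14 ∈ R and 14 ∉ T, so 14 ∉ R ∩ T
14 ∈ (R ∩ T)' since 14 ∉ (R ∩ T)
14 ∉ T and 14 ∈ R, so 14 ∉ T ∩ R
14 ∈ R and 14 ∉ (T ∩ R), so 14 ∈ R ∖ (T ∩ R)
14 ∉ T and 14 ∈ (R ∖ (T ∩ R)), so 14 ∈ T ∪ (R ∖ (T ∩ R))
14 ∈ (R ∩ T)' and 14 ∈ (T ∪ (R ∖ (T ∩ R))), so 14 ∈ (R ∩ T)' ∪ (T ∪ (R ∖ (T ∩ R)))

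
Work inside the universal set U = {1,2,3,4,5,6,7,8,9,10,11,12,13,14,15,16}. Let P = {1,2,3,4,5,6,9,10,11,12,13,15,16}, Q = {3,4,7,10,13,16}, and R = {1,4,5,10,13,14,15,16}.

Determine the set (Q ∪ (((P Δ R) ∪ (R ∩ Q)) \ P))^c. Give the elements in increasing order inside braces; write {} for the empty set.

P Δ R = {2,3,6,9,11,12,14}
R ∩ Q = {4,10,13,16}
(P Δ R) ∪ (R ∩ Q) = {2,3,4,6,9,10,11,12,13,14,16}
((P Δ R) ∪ (R ∩ Q)) \ P = {14}
Q ∪ (((P Δ R) ∪ (R ∩ Q)) \ P) = {3,4,7,10,13,14,16}
(Q ∪ (((P Δ R) ∪ (R ∩ Q)) \ P))^c = {1,2,5,6,8,9,11,12,15}

{1,2,5,6,8,9,11,12,15}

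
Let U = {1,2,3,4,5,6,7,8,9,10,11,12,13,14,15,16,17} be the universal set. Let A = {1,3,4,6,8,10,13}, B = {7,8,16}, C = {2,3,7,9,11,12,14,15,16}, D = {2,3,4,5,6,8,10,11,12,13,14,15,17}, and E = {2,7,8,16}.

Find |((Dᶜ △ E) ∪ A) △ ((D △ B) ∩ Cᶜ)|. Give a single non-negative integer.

Dᶜ = {1,7,9,16}
Dᶜ △ E = {1,2,8,9}
(Dᶜ △ E) ∪ A = {1,2,3,4,6,8,9,10,13}
D △ B = {2,3,4,5,6,7,10,11,12,13,14,15,16,17}
Cᶜ = {1,4,5,6,8,10,13,17}
(D △ B) ∩ Cᶜ = {4,5,6,10,13,17}
((Dᶜ △ E) ∪ A) △ ((D △ B) ∩ Cᶜ) = {1,2,3,5,8,9,17}
|((Dᶜ △ E) ∪ A) △ ((D △ B) ∩ Cᶜ)| = 7

7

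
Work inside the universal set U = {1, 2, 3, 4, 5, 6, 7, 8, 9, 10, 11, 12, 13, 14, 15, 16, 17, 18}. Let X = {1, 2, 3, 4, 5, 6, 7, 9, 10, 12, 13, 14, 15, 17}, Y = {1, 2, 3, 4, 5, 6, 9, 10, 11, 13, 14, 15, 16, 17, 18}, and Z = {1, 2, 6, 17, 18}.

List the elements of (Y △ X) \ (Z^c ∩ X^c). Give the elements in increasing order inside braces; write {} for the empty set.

Y △ X = {7, 11, 12, 16, 18}
Z^c = {3, 4, 5, 7, 8, 9, 10, 11, 12, 13, 14, 15, 16}
X^c = {8, 11, 16, 18}
Z^c ∩ X^c = {8, 11, 16}
(Y △ X) \ (Z^c ∩ X^c) = {7, 12, 18}

{7, 12, 18}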